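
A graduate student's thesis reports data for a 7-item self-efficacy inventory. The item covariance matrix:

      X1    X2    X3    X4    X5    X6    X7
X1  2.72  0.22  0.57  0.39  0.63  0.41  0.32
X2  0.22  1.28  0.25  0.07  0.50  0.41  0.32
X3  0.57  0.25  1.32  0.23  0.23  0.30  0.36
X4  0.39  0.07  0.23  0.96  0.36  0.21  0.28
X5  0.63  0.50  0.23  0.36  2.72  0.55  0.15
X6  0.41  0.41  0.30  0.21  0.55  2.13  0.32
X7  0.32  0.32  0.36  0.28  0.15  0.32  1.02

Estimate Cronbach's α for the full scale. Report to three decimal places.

ΣVar(i) = 2.72 + 1.28 + 1.32 + 0.96 + 2.72 + 2.13 + 1.02 = 12.15
Sum of the distinct covariances = 7.08
σ²_T = 12.15 + 2 × 7.08 = 26.31
α = (k/(k−1))·(1 − ΣVar(i)/σ²_T) = (7/6)·(1 − 12.15/26.31) = 0.628

Cronbach's α = 0.628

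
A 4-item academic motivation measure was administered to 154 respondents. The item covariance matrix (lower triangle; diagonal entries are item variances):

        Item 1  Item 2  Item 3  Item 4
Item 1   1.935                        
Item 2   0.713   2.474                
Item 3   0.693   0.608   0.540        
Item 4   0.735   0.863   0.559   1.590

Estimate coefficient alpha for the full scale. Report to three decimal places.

α = 0.747

sum of item variances = 1.935 + 2.474 + 0.540 + 1.590 = 6.539
Sum of the distinct covariances = 4.171
σ²_total = 6.539 + 2 × 4.171 = 14.881
α = (k/(k−1))·(1 − sum of item variances/σ²_total) = (4/3)·(1 − 6.539/14.881) = 0.747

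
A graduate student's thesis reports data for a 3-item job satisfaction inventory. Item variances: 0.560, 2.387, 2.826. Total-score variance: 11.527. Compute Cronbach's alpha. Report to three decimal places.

Cronbach's alpha = 0.749

sum of item variances = 0.560 + 2.387 + 2.826 = 5.773
α = (k/(k−1))·(1 − sum of item variances/σ²_T) = (3/2)·(1 − 5.773/11.527) = 0.749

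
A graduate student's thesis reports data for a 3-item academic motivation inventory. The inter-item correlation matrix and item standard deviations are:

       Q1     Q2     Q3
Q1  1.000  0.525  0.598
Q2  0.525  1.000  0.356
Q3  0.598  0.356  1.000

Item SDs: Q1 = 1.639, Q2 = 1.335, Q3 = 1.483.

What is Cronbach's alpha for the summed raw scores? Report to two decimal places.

Σσ²ᵢ = 1.639² + 1.335² + 1.483² = 6.6678
Covariances σ_ij = r_ij · s_i · s_j:
  σ(Q1,Q2) = 0.525 × 1.639 × 1.335 = 1.1487
  σ(Q1,Q3) = 0.598 × 1.639 × 1.483 = 1.4535
  σ(Q2,Q3) = 0.356 × 1.335 × 1.483 = 0.7048
σ²_T = Σσ²ᵢ + 2·Σσ_ij = 6.6678 + 2 × 3.3070 = 13.2818
α = (3/2)·(1 − 6.6678/13.2818) = 0.75

α = 0.75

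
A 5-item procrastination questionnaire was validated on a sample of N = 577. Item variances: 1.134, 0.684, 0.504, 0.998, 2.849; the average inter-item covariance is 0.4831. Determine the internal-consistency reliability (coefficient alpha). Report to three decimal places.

Σσ²ᵢ = 1.134 + 0.684 + 0.504 + 0.998 + 2.849 = 6.169
Sum of the 10 distinct covariances = 10 × 0.4831 = 4.8310
σ²_T = Σσ²ᵢ + 2·Σcov = 6.169 + 2 × 4.8310 = 15.8310
α = (5/4)·(1 − 6.169/15.8310) = 0.763

α = 0.763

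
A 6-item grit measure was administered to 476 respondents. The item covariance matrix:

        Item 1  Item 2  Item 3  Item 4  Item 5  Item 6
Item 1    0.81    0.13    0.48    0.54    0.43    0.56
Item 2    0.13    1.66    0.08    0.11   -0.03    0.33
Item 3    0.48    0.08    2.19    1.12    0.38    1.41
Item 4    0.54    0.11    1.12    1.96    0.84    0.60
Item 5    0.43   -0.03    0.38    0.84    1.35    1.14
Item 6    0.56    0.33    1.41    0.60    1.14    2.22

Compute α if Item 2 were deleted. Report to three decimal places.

α = 0.797

Remaining items: Item 1, Item 3, Item 4, Item 5, Item 6 (k = 5).
Σσᵢ² = 0.81 + 2.19 + 1.96 + 1.35 + 2.22 = 8.53
Var(T) = 8.53 + 2 × 7.50 = 23.53
α (item deleted) = (5/4)·(1 − 8.53/23.53) = 0.797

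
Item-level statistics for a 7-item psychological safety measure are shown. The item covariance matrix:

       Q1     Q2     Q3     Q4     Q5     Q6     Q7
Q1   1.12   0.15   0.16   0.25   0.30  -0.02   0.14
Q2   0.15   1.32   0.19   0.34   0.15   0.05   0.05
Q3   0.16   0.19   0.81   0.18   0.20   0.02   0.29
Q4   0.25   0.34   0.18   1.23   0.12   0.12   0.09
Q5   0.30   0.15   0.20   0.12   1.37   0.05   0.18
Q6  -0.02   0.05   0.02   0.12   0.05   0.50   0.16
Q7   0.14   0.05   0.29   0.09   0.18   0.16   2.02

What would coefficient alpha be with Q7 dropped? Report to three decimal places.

Remaining items: Q1, Q2, Q3, Q4, Q5, Q6 (k = 6).
Σσ²ᵢ = 1.12 + 1.32 + 0.81 + 1.23 + 1.37 + 0.50 = 6.35
total variance = 6.35 + 2 × 2.26 = 10.87
α (item deleted) = (6/5)·(1 − 6.35/10.87) = 0.499

coefficient alpha = 0.499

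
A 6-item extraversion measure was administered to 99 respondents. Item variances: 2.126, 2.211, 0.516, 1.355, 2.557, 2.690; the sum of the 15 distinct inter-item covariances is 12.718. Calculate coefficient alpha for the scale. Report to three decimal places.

ΣVar(i) = 2.126 + 2.211 + 0.516 + 1.355 + 2.557 + 2.690 = 11.455
Sum of distinct covariances = 12.718
σ²_T = ΣVar(i) + 2·Σcov = 11.455 + 2 × 12.718 = 36.891
α = (6/5)·(1 − 11.455/36.891) = 0.827

α = 0.827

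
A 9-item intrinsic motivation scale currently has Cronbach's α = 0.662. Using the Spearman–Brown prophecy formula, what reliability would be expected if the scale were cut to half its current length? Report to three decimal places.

Length factor m = 1/2
α' = m·α / (1 − (1−m)·α)
   = 1/2 × 0.662 / (1 − (1 − 1/2) × 0.662)
   = 0.3310 / 0.6690 = 0.495

predicted reliability = 0.495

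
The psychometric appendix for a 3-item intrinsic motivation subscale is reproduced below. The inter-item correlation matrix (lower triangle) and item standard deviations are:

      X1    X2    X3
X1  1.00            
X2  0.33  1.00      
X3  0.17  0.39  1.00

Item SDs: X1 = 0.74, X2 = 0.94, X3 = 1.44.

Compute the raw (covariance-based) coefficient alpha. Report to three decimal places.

Σσ²ᵢ = 0.74² + 0.94² + 1.44² = 3.5048
Covariances σ_ij = r_ij · s_i · s_j:
  σ(X1,X2) = 0.33 × 0.74 × 0.94 = 0.2295
  σ(X1,X3) = 0.17 × 0.74 × 1.44 = 0.1812
  σ(X2,X3) = 0.39 × 0.94 × 1.44 = 0.5279
σ²_T = Σσ²ᵢ + 2·Σσ_ij = 3.5048 + 2 × 0.9386 = 5.3820
α = (3/2)·(1 − 3.5048/5.3820) = 0.523

coefficient alpha = 0.523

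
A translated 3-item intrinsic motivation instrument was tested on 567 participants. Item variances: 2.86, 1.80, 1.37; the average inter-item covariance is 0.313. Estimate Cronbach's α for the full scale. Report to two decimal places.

Cronbach's α = 0.36

Σσ²ᵢ = 2.86 + 1.80 + 1.37 = 6.03
Sum of the 3 distinct covariances = 3 × 0.313 = 0.939
σ²_total = Σσ²ᵢ + 2·Σcov = 6.03 + 2 × 0.939 = 7.908
α = (3/2)·(1 − 6.03/7.908) = 0.36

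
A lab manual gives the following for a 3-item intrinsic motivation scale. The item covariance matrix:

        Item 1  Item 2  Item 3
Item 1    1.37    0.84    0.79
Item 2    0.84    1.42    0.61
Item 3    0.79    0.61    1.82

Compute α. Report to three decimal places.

Σσᵢ² = 1.37 + 1.42 + 1.82 = 4.61
Sum of off-diagonal covariances = 2.24
σ²_total = 4.61 + 2 × 2.24 = 9.09
α = (k/(k−1))·(1 − Σσᵢ²/σ²_total) = (3/2)·(1 − 4.61/9.09) = 0.739

α = 0.739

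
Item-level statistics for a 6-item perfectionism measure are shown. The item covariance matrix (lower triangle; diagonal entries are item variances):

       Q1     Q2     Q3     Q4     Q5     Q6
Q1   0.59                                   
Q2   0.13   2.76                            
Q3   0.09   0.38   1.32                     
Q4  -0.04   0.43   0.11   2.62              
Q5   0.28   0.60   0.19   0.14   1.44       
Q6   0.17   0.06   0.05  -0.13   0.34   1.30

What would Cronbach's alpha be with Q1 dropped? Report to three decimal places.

α = 0.394

Remaining items: Q2, Q3, Q4, Q5, Q6 (k = 5).
Σσ²ᵢ = 2.76 + 1.32 + 2.62 + 1.44 + 1.30 = 9.44
σ²_total = 9.44 + 2 × 2.17 = 13.78
α (item deleted) = (5/4)·(1 − 9.44/13.78) = 0.394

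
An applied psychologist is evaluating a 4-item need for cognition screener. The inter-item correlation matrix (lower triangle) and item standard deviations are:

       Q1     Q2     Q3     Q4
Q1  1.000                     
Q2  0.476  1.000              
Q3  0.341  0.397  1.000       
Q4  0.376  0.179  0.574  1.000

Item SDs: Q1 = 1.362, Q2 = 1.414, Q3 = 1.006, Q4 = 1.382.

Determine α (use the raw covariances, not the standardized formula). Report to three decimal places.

α = 0.705

Σσ²ᵢ = 1.362² + 1.414² + 1.006² + 1.382² = 6.7764
Covariances σ_ij = r_ij · s_i · s_j:
  σ(Q1,Q2) = 0.476 × 1.362 × 1.414 = 0.9167
  σ(Q1,Q3) = 0.341 × 1.362 × 1.006 = 0.4672
  σ(Q1,Q4) = 0.376 × 1.362 × 1.382 = 0.7077
  σ(Q2,Q3) = 0.397 × 1.414 × 1.006 = 0.5647
  σ(Q2,Q4) = 0.179 × 1.414 × 1.382 = 0.3498
  σ(Q3,Q4) = 0.574 × 1.006 × 1.382 = 0.7980
σ²_T = Σσ²ᵢ + 2·Σσ_ij = 6.7764 + 2 × 3.8041 = 14.3846
α = (4/3)·(1 − 6.7764/14.3846) = 0.705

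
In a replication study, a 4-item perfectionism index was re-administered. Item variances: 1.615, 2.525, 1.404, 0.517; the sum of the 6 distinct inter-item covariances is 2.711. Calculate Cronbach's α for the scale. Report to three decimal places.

Σσᵢ² = 1.615 + 2.525 + 1.404 + 0.517 = 6.061
Sum of distinct covariances = 2.711
Var(T) = Σσᵢ² + 2·Σcov = 6.061 + 2 × 2.711 = 11.483
α = (4/3)·(1 − 6.061/11.483) = 0.630

α = 0.630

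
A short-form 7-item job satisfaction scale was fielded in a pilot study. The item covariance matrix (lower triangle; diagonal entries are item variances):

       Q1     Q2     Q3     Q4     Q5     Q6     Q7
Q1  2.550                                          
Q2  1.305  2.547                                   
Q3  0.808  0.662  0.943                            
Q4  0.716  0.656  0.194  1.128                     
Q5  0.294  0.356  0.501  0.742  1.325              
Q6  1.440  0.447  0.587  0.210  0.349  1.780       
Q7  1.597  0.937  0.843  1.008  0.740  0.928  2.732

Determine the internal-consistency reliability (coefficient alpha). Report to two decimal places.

α = 0.82

ΣVar(i) = 2.550 + 2.547 + 0.943 + 1.128 + 1.325 + 1.780 + 2.732 = 13.005
Sum of the distinct covariances = 15.320
σ²_total = 13.005 + 2 × 15.320 = 43.645
α = (k/(k−1))·(1 − ΣVar(i)/σ²_total) = (7/6)·(1 − 13.005/43.645) = 0.82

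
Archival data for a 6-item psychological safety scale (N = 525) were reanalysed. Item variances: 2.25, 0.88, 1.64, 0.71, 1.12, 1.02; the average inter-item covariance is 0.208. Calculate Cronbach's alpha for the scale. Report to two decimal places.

α = 0.54

ΣVar(i) = 2.25 + 0.88 + 1.64 + 0.71 + 1.12 + 1.02 = 7.62
Sum of the 15 distinct covariances = 15 × 0.208 = 3.120
σ²_T = ΣVar(i) + 2·Σcov = 7.62 + 2 × 3.120 = 13.860
α = (6/5)·(1 − 7.62/13.860) = 0.54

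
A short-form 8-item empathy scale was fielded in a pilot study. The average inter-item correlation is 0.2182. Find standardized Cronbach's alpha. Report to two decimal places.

Standardized α = k·r̄ / (1 + (k−1)·r̄) = 8 × 0.2182 / (1 + 7 × 0.2182)
  = 1.7456 / 2.5274 = 0.69

α = 0.69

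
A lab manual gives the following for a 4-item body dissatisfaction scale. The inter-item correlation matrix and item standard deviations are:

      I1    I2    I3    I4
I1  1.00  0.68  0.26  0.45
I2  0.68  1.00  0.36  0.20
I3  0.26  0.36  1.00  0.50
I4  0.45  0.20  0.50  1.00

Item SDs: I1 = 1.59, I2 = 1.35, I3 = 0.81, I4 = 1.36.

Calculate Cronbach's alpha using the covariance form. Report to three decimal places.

Cronbach's alpha = 0.724

Σσ²ᵢ = 1.59² + 1.35² + 0.81² + 1.36² = 6.8563
Covariances σ_ij = r_ij · s_i · s_j:
  σ(I1,I2) = 0.68 × 1.59 × 1.35 = 1.4596
  σ(I1,I3) = 0.26 × 1.59 × 0.81 = 0.3349
  σ(I1,I4) = 0.45 × 1.59 × 1.36 = 0.9731
  σ(I2,I3) = 0.36 × 1.35 × 0.81 = 0.3937
  σ(I2,I4) = 0.20 × 1.35 × 1.36 = 0.3672
  σ(I3,I4) = 0.50 × 0.81 × 1.36 = 0.5508
σ²_T = Σσ²ᵢ + 2·Σσ_ij = 6.8563 + 2 × 4.0793 = 15.0149
α = (4/3)·(1 − 6.8563/15.0149) = 0.724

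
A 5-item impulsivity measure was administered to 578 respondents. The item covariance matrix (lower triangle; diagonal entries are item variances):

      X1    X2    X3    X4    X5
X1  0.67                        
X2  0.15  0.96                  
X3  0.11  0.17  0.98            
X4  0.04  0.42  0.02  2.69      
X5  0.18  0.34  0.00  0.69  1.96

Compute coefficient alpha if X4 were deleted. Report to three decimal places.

Remaining items: X1, X2, X3, X5 (k = 4).
Σσ²ᵢ = 0.67 + 0.96 + 0.98 + 1.96 = 4.57
total variance = 4.57 + 2 × 0.95 = 6.47
α (item deleted) = (4/3)·(1 − 4.57/6.47) = 0.392

coefficient alpha = 0.392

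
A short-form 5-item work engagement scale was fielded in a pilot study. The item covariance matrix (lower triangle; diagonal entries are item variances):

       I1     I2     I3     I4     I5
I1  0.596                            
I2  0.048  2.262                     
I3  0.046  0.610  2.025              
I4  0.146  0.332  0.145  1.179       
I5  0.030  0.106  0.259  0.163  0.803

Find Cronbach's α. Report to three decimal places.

Cronbach's α = 0.443

Σσᵢ² = 0.596 + 2.262 + 2.025 + 1.179 + 0.803 = 6.865
Sum of off-diagonal covariances = 1.885
σ²_T = 6.865 + 2 × 1.885 = 10.635
α = (k/(k−1))·(1 − Σσᵢ²/σ²_T) = (5/4)·(1 − 6.865/10.635) = 0.443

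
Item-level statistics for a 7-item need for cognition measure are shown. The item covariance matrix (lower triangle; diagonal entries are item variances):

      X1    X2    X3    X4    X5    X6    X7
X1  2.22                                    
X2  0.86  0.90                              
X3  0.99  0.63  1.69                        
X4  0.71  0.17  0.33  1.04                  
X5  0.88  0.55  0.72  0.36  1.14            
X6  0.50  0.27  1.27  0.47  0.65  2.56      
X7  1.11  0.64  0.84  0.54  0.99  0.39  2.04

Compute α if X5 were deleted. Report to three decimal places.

Remaining items: X1, X2, X3, X4, X6, X7 (k = 6).
ΣVar(i) = 2.22 + 0.90 + 1.69 + 1.04 + 2.56 + 2.04 = 10.45
total variance = 10.45 + 2 × 9.72 = 29.89
α (item deleted) = (6/5)·(1 − 10.45/29.89) = 0.780

α = 0.780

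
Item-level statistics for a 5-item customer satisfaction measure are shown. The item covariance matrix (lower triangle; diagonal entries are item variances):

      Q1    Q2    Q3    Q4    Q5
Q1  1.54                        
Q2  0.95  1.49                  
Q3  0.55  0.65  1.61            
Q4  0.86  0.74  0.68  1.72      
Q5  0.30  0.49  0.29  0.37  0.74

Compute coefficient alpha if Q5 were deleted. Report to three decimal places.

Remaining items: Q1, Q2, Q3, Q4 (k = 4).
Σσ²ᵢ = 1.54 + 1.49 + 1.61 + 1.72 = 6.36
Var(T) = 6.36 + 2 × 4.43 = 15.22
α (item deleted) = (4/3)·(1 − 6.36/15.22) = 0.776

α = 0.776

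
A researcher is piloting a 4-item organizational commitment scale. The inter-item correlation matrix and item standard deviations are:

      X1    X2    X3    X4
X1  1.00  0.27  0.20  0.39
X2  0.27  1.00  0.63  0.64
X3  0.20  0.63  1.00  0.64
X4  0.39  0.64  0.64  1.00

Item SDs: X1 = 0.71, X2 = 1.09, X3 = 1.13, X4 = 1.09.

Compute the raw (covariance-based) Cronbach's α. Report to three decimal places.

α = 0.787

Σσ²ᵢ = 0.71² + 1.09² + 1.13² + 1.09² = 4.1572
Covariances σ_ij = r_ij · s_i · s_j:
  σ(X1,X2) = 0.27 × 0.71 × 1.09 = 0.2090
  σ(X1,X3) = 0.20 × 0.71 × 1.13 = 0.1605
  σ(X1,X4) = 0.39 × 0.71 × 1.09 = 0.3018
  σ(X2,X3) = 0.63 × 1.09 × 1.13 = 0.7760
  σ(X2,X4) = 0.64 × 1.09 × 1.09 = 0.7604
  σ(X3,X4) = 0.64 × 1.13 × 1.09 = 0.7883
σ²_T = Σσ²ᵢ + 2·Σσ_ij = 4.1572 + 2 × 2.9960 = 10.1492
α = (4/3)·(1 − 4.1572/10.1492) = 0.787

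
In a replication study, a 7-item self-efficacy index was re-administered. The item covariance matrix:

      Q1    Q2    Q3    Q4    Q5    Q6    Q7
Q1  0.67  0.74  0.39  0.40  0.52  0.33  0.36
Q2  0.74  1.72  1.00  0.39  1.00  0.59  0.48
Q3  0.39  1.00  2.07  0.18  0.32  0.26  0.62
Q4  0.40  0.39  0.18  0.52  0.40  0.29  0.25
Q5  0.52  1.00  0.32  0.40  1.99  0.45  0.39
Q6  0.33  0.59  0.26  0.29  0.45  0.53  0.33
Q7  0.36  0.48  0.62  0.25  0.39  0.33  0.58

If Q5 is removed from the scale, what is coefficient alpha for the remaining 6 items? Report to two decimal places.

α = 0.82

Remaining items: Q1, Q2, Q3, Q4, Q6, Q7 (k = 6).
ΣVar(i) = 0.67 + 1.72 + 2.07 + 0.52 + 0.53 + 0.58 = 6.09
Var(T) = 6.09 + 2 × 6.61 = 19.31
α (item deleted) = (6/5)·(1 − 6.09/19.31) = 0.82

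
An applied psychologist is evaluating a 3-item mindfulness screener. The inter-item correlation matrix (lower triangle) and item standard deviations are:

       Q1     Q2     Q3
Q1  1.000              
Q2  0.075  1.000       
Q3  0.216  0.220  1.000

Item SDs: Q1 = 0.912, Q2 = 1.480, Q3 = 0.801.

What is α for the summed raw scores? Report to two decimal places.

α = 0.33

Σσ²ᵢ = 0.912² + 1.480² + 0.801² = 3.6637
Covariances σ_ij = r_ij · s_i · s_j:
  σ(Q1,Q2) = 0.075 × 0.912 × 1.480 = 0.1012
  σ(Q1,Q3) = 0.216 × 0.912 × 0.801 = 0.1578
  σ(Q2,Q3) = 0.220 × 1.480 × 0.801 = 0.2608
σ²_T = Σσ²ᵢ + 2·Σσ_ij = 3.6637 + 2 × 0.5198 = 4.7033
α = (3/2)·(1 − 3.6637/4.7033) = 0.33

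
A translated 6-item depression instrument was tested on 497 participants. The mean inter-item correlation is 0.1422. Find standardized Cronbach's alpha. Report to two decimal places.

standardized Cronbach's alpha = 0.50

Standardized α = k·r̄ / (1 + (k−1)·r̄) = 6 × 0.1422 / (1 + 5 × 0.1422)
  = 0.8532 / 1.7110 = 0.50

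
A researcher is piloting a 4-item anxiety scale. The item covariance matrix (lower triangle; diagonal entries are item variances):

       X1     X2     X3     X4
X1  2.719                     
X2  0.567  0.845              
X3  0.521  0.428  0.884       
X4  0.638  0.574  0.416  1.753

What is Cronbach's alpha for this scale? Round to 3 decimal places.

α = 0.671

Σσ²ᵢ = 2.719 + 0.845 + 0.884 + 1.753 = 6.201
Sum of off-diagonal covariances = 3.144
σ²_total = 6.201 + 2 × 3.144 = 12.489
α = (k/(k−1))·(1 − Σσ²ᵢ/σ²_total) = (4/3)·(1 − 6.201/12.489) = 0.671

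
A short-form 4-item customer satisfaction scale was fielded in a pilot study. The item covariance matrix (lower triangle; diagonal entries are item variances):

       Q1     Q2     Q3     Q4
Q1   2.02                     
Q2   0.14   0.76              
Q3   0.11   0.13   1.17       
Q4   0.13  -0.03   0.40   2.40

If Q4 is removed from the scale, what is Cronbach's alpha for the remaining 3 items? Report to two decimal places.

Remaining items: Q1, Q2, Q3 (k = 3).
Σσ²ᵢ = 2.02 + 0.76 + 1.17 = 3.95
σ²_total = 3.95 + 2 × 0.38 = 4.71
α (item deleted) = (3/2)·(1 − 3.95/4.71) = 0.24

α = 0.24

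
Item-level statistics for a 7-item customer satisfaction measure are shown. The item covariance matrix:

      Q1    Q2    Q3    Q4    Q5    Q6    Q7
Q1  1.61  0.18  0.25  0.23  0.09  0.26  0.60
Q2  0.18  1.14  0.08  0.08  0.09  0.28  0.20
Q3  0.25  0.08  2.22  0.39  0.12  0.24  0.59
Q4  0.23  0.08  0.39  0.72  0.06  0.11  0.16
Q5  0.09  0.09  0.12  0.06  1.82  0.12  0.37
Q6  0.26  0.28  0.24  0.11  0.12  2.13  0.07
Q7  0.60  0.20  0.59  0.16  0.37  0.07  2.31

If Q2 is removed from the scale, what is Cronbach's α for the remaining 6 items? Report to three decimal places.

Remaining items: Q1, Q3, Q4, Q5, Q6, Q7 (k = 6).
ΣVar(i) = 1.61 + 2.22 + 0.72 + 1.82 + 2.13 + 2.31 = 10.81
total variance = 10.81 + 2 × 3.66 = 18.13
α (item deleted) = (6/5)·(1 − 10.81/18.13) = 0.485

Cronbach's α = 0.485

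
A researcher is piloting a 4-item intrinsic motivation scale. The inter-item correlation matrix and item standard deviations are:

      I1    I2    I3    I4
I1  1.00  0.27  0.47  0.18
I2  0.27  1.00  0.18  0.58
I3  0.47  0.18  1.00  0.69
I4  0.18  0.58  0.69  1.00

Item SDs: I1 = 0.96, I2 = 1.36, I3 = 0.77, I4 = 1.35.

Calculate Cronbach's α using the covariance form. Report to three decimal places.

Cronbach's α = 0.704

Σσ²ᵢ = 0.96² + 1.36² + 0.77² + 1.35² = 5.1866
Covariances σ_ij = r_ij · s_i · s_j:
  σ(I1,I2) = 0.27 × 0.96 × 1.36 = 0.3525
  σ(I1,I3) = 0.47 × 0.96 × 0.77 = 0.3474
  σ(I1,I4) = 0.18 × 0.96 × 1.35 = 0.2333
  σ(I2,I3) = 0.18 × 1.36 × 0.77 = 0.1885
  σ(I2,I4) = 0.58 × 1.36 × 1.35 = 1.0649
  σ(I3,I4) = 0.69 × 0.77 × 1.35 = 0.7173
σ²_T = Σσ²ᵢ + 2·Σσ_ij = 5.1866 + 2 × 2.9039 = 10.9944
α = (4/3)·(1 − 5.1866/10.9944) = 0.704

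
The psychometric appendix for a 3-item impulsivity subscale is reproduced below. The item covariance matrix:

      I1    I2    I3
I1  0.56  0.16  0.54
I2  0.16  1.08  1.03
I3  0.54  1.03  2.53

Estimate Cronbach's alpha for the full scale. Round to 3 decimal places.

ΣVar(i) = 0.56 + 1.08 + 2.53 = 4.17
Sum of the distinct covariances = 1.73
σ²_total = 4.17 + 2 × 1.73 = 7.63
α = (k/(k−1))·(1 − ΣVar(i)/σ²_total) = (3/2)·(1 − 4.17/7.63) = 0.680

Cronbach's alpha = 0.680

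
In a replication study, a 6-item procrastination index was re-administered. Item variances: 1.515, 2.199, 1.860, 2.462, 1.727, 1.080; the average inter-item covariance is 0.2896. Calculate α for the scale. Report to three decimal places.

Σσ²ᵢ = 1.515 + 2.199 + 1.860 + 2.462 + 1.727 + 1.080 = 10.843
Sum of the 15 distinct covariances = 15 × 0.2896 = 4.3440
σ²_total = Σσ²ᵢ + 2·Σcov = 10.843 + 2 × 4.3440 = 19.5310
α = (6/5)·(1 − 10.843/19.5310) = 0.534

α = 0.534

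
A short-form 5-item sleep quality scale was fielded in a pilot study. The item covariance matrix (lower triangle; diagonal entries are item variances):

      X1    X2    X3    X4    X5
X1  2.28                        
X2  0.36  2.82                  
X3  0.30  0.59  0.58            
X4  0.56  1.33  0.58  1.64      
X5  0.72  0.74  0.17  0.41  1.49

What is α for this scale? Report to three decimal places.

α = 0.708

ΣVar(i) = 2.28 + 2.82 + 0.58 + 1.64 + 1.49 = 8.81
Sum of off-diagonal covariances = 5.76
Var(T) = 8.81 + 2 × 5.76 = 20.33
α = (k/(k−1))·(1 − ΣVar(i)/Var(T)) = (5/4)·(1 − 8.81/20.33) = 0.708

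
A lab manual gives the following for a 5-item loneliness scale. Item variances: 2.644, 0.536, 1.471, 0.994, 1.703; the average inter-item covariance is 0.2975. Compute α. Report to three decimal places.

α = 0.559

sum of item variances = 2.644 + 0.536 + 1.471 + 0.994 + 1.703 = 7.348
Sum of the 10 distinct covariances = 10 × 0.2975 = 2.9750
σ²_T = sum of item variances + 2·Σcov = 7.348 + 2 × 2.9750 = 13.2980
α = (5/4)·(1 − 7.348/13.2980) = 0.559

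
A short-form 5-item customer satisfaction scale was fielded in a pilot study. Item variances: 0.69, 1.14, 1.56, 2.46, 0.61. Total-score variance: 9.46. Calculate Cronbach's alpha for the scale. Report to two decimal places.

Cronbach's alpha = 0.40

Σσᵢ² = 0.69 + 1.14 + 1.56 + 2.46 + 0.61 = 6.46
α = (k/(k−1))·(1 − Σσᵢ²/Var(T)) = (5/4)·(1 − 6.46/9.46) = 0.40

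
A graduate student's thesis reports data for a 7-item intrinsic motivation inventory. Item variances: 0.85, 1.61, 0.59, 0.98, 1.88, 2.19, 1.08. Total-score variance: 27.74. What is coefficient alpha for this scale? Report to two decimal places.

sum of item variances = 0.85 + 1.61 + 0.59 + 0.98 + 1.88 + 2.19 + 1.08 = 9.18
α = (k/(k−1))·(1 − sum of item variances/Var(T)) = (7/6)·(1 − 9.18/27.74) = 0.78

coefficient alpha = 0.78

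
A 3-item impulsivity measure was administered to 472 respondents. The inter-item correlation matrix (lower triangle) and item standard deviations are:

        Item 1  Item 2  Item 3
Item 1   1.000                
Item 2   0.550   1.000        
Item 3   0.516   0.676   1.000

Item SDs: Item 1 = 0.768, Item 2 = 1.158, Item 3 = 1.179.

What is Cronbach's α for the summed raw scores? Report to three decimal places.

α = 0.796

Σσ²ᵢ = 0.768² + 1.158² + 1.179² = 3.3208
Covariances σ_ij = r_ij · s_i · s_j:
  σ(Item 1,Item 2) = 0.550 × 0.768 × 1.158 = 0.4891
  σ(Item 1,Item 3) = 0.516 × 0.768 × 1.179 = 0.4672
  σ(Item 2,Item 3) = 0.676 × 1.158 × 1.179 = 0.9229
σ²_T = Σσ²ᵢ + 2·Σσ_ij = 3.3208 + 2 × 1.8792 = 7.0792
α = (3/2)·(1 − 3.3208/7.0792) = 0.796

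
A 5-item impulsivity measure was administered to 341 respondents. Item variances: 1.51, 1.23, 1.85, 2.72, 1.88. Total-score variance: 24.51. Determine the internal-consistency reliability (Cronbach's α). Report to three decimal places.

sum of item variances = 1.51 + 1.23 + 1.85 + 2.72 + 1.88 = 9.19
α = (k/(k−1))·(1 − sum of item variances/Var(T)) = (5/4)·(1 − 9.19/24.51) = 0.781

α = 0.781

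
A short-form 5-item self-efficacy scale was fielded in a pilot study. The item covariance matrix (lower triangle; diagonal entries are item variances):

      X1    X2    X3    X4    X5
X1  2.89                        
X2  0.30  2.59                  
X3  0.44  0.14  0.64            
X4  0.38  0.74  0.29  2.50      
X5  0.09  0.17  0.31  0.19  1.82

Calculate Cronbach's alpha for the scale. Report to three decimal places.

sum of item variances = 2.89 + 2.59 + 0.64 + 2.50 + 1.82 = 10.44
Sum of off-diagonal covariances = 3.05
Var(T) = 10.44 + 2 × 3.05 = 16.54
α = (k/(k−1))·(1 − sum of item variances/Var(T)) = (5/4)·(1 − 10.44/16.54) = 0.461

α = 0.461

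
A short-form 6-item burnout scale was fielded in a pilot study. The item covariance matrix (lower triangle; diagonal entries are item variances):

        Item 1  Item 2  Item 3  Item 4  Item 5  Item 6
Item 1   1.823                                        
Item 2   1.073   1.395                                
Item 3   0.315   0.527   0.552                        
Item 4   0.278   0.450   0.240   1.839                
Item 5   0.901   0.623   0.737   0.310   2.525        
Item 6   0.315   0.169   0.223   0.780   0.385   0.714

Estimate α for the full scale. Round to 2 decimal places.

Σσ²ᵢ = 1.823 + 1.395 + 0.552 + 1.839 + 2.525 + 0.714 = 8.848
Σ_{i<j} σ_ij = 7.326
σ²_total = 8.848 + 2 × 7.326 = 23.500
α = (k/(k−1))·(1 − Σσ²ᵢ/σ²_total) = (6/5)·(1 − 8.848/23.500) = 0.75

α = 0.75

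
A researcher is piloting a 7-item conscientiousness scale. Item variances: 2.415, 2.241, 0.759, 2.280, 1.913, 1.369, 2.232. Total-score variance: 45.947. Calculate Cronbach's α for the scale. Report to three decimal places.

α = 0.831

sum of item variances = 2.415 + 2.241 + 0.759 + 2.280 + 1.913 + 1.369 + 2.232 = 13.209
α = (k/(k−1))·(1 − sum of item variances/total variance) = (7/6)·(1 − 13.209/45.947) = 0.831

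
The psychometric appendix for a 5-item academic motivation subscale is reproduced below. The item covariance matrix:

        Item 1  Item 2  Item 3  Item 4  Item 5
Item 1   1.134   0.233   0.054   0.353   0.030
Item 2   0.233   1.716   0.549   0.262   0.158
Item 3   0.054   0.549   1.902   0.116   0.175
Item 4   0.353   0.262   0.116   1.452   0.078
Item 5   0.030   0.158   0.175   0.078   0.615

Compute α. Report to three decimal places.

α = 0.463

Σσᵢ² = 1.134 + 1.716 + 1.902 + 1.452 + 0.615 = 6.819
Σ_{i<j} σ_ij = 2.008
σ²_T = 6.819 + 2 × 2.008 = 10.835
α = (k/(k−1))·(1 − Σσᵢ²/σ²_T) = (5/4)·(1 − 6.819/10.835) = 0.463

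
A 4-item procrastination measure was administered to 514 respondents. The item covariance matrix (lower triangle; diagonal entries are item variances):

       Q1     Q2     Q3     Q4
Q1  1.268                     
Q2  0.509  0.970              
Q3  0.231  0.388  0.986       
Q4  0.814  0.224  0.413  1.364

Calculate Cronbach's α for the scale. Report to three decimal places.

Cronbach's α = 0.706

Σσᵢ² = 1.268 + 0.970 + 0.986 + 1.364 = 4.588
Sum of off-diagonal covariances = 2.579
σ²_total = 4.588 + 2 × 2.579 = 9.746
α = (k/(k−1))·(1 − Σσᵢ²/σ²_total) = (4/3)·(1 − 4.588/9.746) = 0.706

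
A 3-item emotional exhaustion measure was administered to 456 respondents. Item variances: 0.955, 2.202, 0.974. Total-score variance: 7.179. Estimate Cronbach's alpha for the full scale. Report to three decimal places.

sum of item variances = 0.955 + 2.202 + 0.974 = 4.131
α = (k/(k−1))·(1 − sum of item variances/σ²_total) = (3/2)·(1 − 4.131/7.179) = 0.637

α = 0.637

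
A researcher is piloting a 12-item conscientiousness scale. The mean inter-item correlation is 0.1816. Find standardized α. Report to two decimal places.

α = 0.73

Standardized α = k·r̄ / (1 + (k−1)·r̄) = 12 × 0.1816 / (1 + 11 × 0.1816)
  = 2.1792 / 2.9976 = 0.73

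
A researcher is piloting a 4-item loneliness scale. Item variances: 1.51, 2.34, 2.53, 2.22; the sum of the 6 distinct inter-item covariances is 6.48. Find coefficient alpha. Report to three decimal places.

α = 0.801

sum of item variances = 1.51 + 2.34 + 2.53 + 2.22 = 8.60
Sum of distinct covariances = 6.48
Var(T) = sum of item variances + 2·Σcov = 8.60 + 2 × 6.48 = 21.56
α = (4/3)·(1 − 8.60/21.56) = 0.801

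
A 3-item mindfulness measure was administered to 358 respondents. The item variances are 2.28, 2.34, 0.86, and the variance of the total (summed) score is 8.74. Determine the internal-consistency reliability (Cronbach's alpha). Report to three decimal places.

Cronbach's alpha = 0.559

Σσᵢ² = 2.28 + 2.34 + 0.86 = 5.48
α = (k/(k−1))·(1 − Σσᵢ²/σ²_total) = (3/2)·(1 − 5.48/8.74) = 0.559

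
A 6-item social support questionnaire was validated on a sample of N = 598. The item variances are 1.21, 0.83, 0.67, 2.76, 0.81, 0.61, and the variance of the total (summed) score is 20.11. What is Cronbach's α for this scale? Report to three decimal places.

Cronbach's α = 0.789

sum of item variances = 1.21 + 0.83 + 0.67 + 2.76 + 0.81 + 0.61 = 6.89
α = (k/(k−1))·(1 − sum of item variances/σ²_total) = (6/5)·(1 − 6.89/20.11) = 0.789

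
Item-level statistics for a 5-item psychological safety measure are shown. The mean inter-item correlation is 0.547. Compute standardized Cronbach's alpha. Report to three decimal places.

Standardized α = k·r̄ / (1 + (k−1)·r̄) = 5 × 0.547 / (1 + 4 × 0.547)
  = 2.7350 / 3.1880 = 0.858

α = 0.858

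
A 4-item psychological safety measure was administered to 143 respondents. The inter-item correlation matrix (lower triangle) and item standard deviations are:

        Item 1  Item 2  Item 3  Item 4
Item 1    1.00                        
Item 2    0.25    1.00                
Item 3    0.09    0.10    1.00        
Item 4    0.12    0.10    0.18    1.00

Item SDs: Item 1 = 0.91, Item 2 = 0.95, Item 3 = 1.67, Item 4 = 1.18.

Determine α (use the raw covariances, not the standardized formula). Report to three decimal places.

Σσ²ᵢ = 0.91² + 0.95² + 1.67² + 1.18² = 5.9119
Covariances σ_ij = r_ij · s_i · s_j:
  σ(Item 1,Item 2) = 0.25 × 0.91 × 0.95 = 0.2161
  σ(Item 1,Item 3) = 0.09 × 0.91 × 1.67 = 0.1368
  σ(Item 1,Item 4) = 0.12 × 0.91 × 1.18 = 0.1289
  σ(Item 2,Item 3) = 0.10 × 0.95 × 1.67 = 0.1586
  σ(Item 2,Item 4) = 0.10 × 0.95 × 1.18 = 0.1121
  σ(Item 3,Item 4) = 0.18 × 1.67 × 1.18 = 0.3547
σ²_T = Σσ²ᵢ + 2·Σσ_ij = 5.9119 + 2 × 1.1072 = 8.1263
α = (4/3)·(1 − 5.9119/8.1263) = 0.363

α = 0.363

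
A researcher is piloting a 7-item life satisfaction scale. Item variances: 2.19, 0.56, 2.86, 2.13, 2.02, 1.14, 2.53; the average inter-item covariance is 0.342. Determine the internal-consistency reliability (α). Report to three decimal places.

α = 0.603

Σσ²ᵢ = 2.19 + 0.56 + 2.86 + 2.13 + 2.02 + 1.14 + 2.53 = 13.43
Sum of the 21 distinct covariances = 21 × 0.342 = 7.182
σ²_T = Σσ²ᵢ + 2·Σcov = 13.43 + 2 × 7.182 = 27.794
α = (7/6)·(1 − 13.43/27.794) = 0.603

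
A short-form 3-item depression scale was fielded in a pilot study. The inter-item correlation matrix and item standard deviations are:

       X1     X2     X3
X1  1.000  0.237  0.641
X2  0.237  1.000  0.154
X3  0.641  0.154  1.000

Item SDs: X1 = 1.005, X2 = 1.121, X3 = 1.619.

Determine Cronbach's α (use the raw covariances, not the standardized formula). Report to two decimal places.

Σσ²ᵢ = 1.005² + 1.121² + 1.619² = 4.8878
Covariances σ_ij = r_ij · s_i · s_j:
  σ(X1,X2) = 0.237 × 1.005 × 1.121 = 0.2670
  σ(X1,X3) = 0.641 × 1.005 × 1.619 = 1.0430
  σ(X2,X3) = 0.154 × 1.121 × 1.619 = 0.2795
σ²_T = Σσ²ᵢ + 2·Σσ_ij = 4.8878 + 2 × 1.5895 = 8.0668
α = (3/2)·(1 − 4.8878/8.0668) = 0.59

Cronbach's α = 0.59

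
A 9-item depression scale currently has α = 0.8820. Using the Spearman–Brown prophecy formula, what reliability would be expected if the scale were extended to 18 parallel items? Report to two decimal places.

predicted reliability = 0.94

Length factor m = 18/9 = 2.0000
α' = m·α / (1 + (m−1)·α)
   = 18/9 × 0.8820 / (1 + (18/9 − 1) × 0.8820)
   = 1.7640 / 1.8820 = 0.94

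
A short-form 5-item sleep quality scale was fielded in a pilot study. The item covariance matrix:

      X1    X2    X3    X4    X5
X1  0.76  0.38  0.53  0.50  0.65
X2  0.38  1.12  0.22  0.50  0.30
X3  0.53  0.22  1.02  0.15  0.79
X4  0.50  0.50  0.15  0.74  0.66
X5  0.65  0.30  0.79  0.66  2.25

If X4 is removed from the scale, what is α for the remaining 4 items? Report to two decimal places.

α = 0.70

Remaining items: X1, X2, X3, X5 (k = 4).
sum of item variances = 0.76 + 1.12 + 1.02 + 2.25 = 5.15
σ²_T = 5.15 + 2 × 2.87 = 10.89
α (item deleted) = (4/3)·(1 − 5.15/10.89) = 0.70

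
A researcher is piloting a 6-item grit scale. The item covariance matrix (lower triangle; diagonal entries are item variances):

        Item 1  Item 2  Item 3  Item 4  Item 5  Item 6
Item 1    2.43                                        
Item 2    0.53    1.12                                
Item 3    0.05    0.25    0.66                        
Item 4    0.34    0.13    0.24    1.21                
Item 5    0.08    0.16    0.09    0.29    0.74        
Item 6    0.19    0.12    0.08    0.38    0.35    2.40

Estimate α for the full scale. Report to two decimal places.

α = 0.52

ΣVar(i) = 2.43 + 1.12 + 0.66 + 1.21 + 0.74 + 2.40 = 8.56
Sum of off-diagonal covariances = 3.28
σ²_total = 8.56 + 2 × 3.28 = 15.12
α = (k/(k−1))·(1 − ΣVar(i)/σ²_total) = (6/5)·(1 − 8.56/15.12) = 0.52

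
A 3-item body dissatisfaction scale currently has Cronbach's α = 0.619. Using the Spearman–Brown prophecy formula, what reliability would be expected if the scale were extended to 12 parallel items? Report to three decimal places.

predicted reliability = 0.867

Length factor m = 12/3 = 4.0000
α' = m·α / (1 + (m−1)·α)
   = 12/3 × 0.619 / (1 + (12/3 − 1) × 0.619)
   = 2.4760 / 2.8570 = 0.867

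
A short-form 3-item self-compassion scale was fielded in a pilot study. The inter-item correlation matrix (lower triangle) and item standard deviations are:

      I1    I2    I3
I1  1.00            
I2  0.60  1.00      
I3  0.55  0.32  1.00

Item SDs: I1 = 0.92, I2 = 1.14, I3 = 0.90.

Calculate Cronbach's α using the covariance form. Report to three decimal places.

Σσ²ᵢ = 0.92² + 1.14² + 0.90² = 2.9560
Covariances σ_ij = r_ij · s_i · s_j:
  σ(I1,I2) = 0.60 × 0.92 × 1.14 = 0.6293
  σ(I1,I3) = 0.55 × 0.92 × 0.90 = 0.4554
  σ(I2,I3) = 0.32 × 1.14 × 0.90 = 0.3283
σ²_T = Σσ²ᵢ + 2·Σσ_ij = 2.9560 + 2 × 1.4130 = 5.7820
α = (3/2)·(1 − 2.9560/5.7820) = 0.733

α = 0.733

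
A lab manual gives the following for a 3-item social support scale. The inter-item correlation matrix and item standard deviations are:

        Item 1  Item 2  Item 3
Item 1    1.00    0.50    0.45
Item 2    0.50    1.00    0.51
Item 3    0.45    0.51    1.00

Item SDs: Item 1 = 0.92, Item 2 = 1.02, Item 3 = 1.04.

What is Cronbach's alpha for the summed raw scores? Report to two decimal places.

α = 0.74

Σσ²ᵢ = 0.92² + 1.02² + 1.04² = 2.9684
Covariances σ_ij = r_ij · s_i · s_j:
  σ(Item 1,Item 2) = 0.50 × 0.92 × 1.02 = 0.4692
  σ(Item 1,Item 3) = 0.45 × 0.92 × 1.04 = 0.4306
  σ(Item 2,Item 3) = 0.51 × 1.02 × 1.04 = 0.5410
σ²_T = Σσ²ᵢ + 2·Σσ_ij = 2.9684 + 2 × 1.4408 = 5.8500
α = (3/2)·(1 − 2.9684/5.8500) = 0.74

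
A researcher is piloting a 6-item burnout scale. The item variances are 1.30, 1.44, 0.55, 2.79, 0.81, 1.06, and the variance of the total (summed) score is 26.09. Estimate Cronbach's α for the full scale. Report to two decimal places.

Σσᵢ² = 1.30 + 1.44 + 0.55 + 2.79 + 0.81 + 1.06 = 7.95
α = (k/(k−1))·(1 − Σσᵢ²/σ²_T) = (6/5)·(1 − 7.95/26.09) = 0.83

α = 0.83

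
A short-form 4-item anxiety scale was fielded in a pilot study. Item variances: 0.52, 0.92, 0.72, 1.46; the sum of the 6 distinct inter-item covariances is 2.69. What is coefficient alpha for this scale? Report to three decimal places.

α = 0.797

Σσᵢ² = 0.52 + 0.92 + 0.72 + 1.46 = 3.62
Sum of distinct covariances = 2.69
σ²_total = Σσᵢ² + 2·Σcov = 3.62 + 2 × 2.69 = 9.00
α = (4/3)·(1 − 3.62/9.00) = 0.797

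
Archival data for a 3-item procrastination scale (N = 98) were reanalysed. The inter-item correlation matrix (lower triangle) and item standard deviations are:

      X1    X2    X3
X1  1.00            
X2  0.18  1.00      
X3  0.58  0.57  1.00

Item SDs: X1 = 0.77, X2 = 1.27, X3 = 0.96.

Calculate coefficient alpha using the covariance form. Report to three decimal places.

Σσ²ᵢ = 0.77² + 1.27² + 0.96² = 3.1274
Covariances σ_ij = r_ij · s_i · s_j:
  σ(X1,X2) = 0.18 × 0.77 × 1.27 = 0.1760
  σ(X1,X3) = 0.58 × 0.77 × 0.96 = 0.4287
  σ(X2,X3) = 0.57 × 1.27 × 0.96 = 0.6949
σ²_T = Σσ²ᵢ + 2·Σσ_ij = 3.1274 + 2 × 1.2996 = 5.7266
α = (3/2)·(1 − 3.1274/5.7266) = 0.681

coefficient alpha = 0.681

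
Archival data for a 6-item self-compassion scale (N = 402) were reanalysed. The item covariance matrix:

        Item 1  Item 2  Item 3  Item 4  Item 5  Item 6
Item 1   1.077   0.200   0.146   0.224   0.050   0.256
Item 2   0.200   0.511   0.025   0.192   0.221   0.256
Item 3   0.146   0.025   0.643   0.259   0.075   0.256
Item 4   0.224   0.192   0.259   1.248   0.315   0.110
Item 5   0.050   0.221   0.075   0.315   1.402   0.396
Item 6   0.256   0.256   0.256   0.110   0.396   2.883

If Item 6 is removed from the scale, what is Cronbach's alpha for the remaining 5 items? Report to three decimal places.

Remaining items: Item 1, Item 2, Item 3, Item 4, Item 5 (k = 5).
Σσ²ᵢ = 1.077 + 0.511 + 0.643 + 1.248 + 1.402 = 4.881
σ²_total = 4.881 + 2 × 1.707 = 8.295
α (item deleted) = (5/4)·(1 − 4.881/8.295) = 0.514

α = 0.514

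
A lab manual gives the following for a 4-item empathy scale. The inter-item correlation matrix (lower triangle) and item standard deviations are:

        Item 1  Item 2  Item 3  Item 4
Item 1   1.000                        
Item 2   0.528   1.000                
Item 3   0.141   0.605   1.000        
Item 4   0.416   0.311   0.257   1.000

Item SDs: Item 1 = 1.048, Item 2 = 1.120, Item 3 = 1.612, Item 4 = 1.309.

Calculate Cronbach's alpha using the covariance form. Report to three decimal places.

Σσ²ᵢ = 1.048² + 1.120² + 1.612² + 1.309² = 6.6647
Covariances σ_ij = r_ij · s_i · s_j:
  σ(Item 1,Item 2) = 0.528 × 1.048 × 1.120 = 0.6197
  σ(Item 1,Item 3) = 0.141 × 1.048 × 1.612 = 0.2382
  σ(Item 1,Item 4) = 0.416 × 1.048 × 1.309 = 0.5707
  σ(Item 2,Item 3) = 0.605 × 1.120 × 1.612 = 1.0923
  σ(Item 2,Item 4) = 0.311 × 1.120 × 1.309 = 0.4560
  σ(Item 3,Item 4) = 0.257 × 1.612 × 1.309 = 0.5423
σ²_T = Σσ²ᵢ + 2·Σσ_ij = 6.6647 + 2 × 3.5192 = 13.7031
α = (4/3)·(1 − 6.6647/13.7031) = 0.685

α = 0.685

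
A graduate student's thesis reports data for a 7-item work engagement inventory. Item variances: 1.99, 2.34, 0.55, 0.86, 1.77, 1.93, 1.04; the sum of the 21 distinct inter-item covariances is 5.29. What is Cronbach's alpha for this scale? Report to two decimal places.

Cronbach's alpha = 0.59

Σσ²ᵢ = 1.99 + 2.34 + 0.55 + 0.86 + 1.77 + 1.93 + 1.04 = 10.48
Sum of distinct covariances = 5.29
σ²_T = Σσ²ᵢ + 2·Σcov = 10.48 + 2 × 5.29 = 21.06
α = (7/6)·(1 − 10.48/21.06) = 0.59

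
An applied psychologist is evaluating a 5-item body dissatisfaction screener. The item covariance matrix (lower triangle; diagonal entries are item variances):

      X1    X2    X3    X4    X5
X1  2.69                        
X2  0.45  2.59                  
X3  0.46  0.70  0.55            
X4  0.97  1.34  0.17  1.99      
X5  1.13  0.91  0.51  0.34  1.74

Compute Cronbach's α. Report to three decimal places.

α = 0.742

sum of item variances = 2.69 + 2.59 + 0.55 + 1.99 + 1.74 = 9.56
Σ_{i<j} σ_ij = 6.98
σ²_T = 9.56 + 2 × 6.98 = 23.52
α = (k/(k−1))·(1 − sum of item variances/σ²_T) = (5/4)·(1 − 9.56/23.52) = 0.742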